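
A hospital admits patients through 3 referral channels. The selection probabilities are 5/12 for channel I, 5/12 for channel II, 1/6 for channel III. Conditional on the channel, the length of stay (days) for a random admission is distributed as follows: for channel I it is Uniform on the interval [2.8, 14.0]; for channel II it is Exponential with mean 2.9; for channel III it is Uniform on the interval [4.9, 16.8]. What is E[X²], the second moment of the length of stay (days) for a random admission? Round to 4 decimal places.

62.3511

For each component E[X²] = Var + (mean)², giving I: 81.0133; II: 16.82; III: 129.523.
Overall E[X²] = 0.416667·81.0133 + 0.416667·16.82 + 0.166667·129.523 = 62.3511.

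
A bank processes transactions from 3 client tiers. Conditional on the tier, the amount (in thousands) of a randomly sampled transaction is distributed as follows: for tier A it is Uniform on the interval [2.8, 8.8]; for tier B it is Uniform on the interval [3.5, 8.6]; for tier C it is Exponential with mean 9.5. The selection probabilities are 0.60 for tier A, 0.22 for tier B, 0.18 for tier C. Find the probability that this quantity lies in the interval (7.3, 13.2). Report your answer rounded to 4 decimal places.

0.2447

Conditional on each tier, P(7.3 < X < 13.2): A: 0.25; B: 0.254902; C: 0.214538.
By total probability, P(7.3 < X < 13.2) = 0.6·0.25 + 0.22·0.254902 + 0.18·0.214538 = 0.244695.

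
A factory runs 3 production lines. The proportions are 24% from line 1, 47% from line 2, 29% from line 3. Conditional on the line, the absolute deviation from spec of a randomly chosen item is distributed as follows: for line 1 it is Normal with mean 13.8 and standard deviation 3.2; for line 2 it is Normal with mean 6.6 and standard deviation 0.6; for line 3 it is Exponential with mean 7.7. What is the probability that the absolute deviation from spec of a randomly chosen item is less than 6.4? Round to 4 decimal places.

0.3398

Conditional on each line, P(X < 6.4): 1: 0.0103751; 2: 0.369441; 3: 0.56446.
By total probability, P(X < 6.4) = 0.24·0.0103751 + 0.47·0.369441 + 0.29·0.56446 = 0.339821.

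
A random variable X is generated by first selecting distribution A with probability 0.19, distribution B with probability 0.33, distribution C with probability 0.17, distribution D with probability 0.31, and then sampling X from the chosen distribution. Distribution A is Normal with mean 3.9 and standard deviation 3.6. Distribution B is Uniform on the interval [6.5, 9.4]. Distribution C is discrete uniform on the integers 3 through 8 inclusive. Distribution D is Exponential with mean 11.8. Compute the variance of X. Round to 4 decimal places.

Per component, A: μ=3.9, E[X²]=28.17; B: μ=7.95, E[X²]=63.9033; C: μ=5.5, E[X²]=33.1667; D: μ=11.8, E[X²]=278.48.
E[X] = 0.19·3.9 + 0.33·7.95 + 0.17·5.5 + 0.31·11.8 = 7.9575.
E[X²] = 0.19·28.17 + 0.33·63.9033 + 0.17·33.1667 + 0.31·278.48 = 118.408.
Var(X) = E[X²] − (E[X])² = 118.408 − 63.3218 = 55.0857.

55.0857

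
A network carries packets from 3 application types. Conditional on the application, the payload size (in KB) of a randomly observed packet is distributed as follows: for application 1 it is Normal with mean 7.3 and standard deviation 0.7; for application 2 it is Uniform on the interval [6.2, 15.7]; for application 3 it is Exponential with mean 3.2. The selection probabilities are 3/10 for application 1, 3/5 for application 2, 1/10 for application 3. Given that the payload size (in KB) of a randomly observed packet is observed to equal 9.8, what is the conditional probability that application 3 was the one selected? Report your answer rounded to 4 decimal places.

0.0225

Likelihoods f(9.8 | ·): 1: 0.000968449; 2: 0.105263; 3: 0.0146158.
Posterior ∝ prior × likelihood. Numerator for 3: 0.1·0.0146158 = 0.00146158.
Normalizing constant: 0.3·0.000968449 + 0.6·0.105263 + 0.1·0.0146158 = 0.06491.
P(3 | observation) = 0.00146158 / 0.06491 = 0.022517.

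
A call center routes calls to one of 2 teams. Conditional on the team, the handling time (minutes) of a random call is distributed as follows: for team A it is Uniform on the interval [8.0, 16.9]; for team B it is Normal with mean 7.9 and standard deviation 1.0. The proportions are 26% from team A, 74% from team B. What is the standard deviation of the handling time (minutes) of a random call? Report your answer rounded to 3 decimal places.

2.538

Per component, A: μ=12.45, E[X²]=161.603; B: μ=7.9, E[X²]=63.41.
E[X] = 0.26·12.45 + 0.74·7.9 = 9.083.
E[X²] = 0.26·161.603 + 0.74·63.41 = 88.9403.
Var(X) = E[X²] − (E[X])² = 88.9403 − 82.5009 = 6.43938.
SD(X) = √6.43938 = 2.53759.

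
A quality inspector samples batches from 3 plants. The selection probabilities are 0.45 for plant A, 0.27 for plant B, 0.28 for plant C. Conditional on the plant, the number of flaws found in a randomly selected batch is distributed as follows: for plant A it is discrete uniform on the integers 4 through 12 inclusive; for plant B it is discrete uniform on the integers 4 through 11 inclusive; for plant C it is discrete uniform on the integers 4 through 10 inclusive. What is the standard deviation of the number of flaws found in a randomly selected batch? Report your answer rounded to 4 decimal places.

Per component, A: μ=8, E[X²]=70.6667; B: μ=7.5, E[X²]=61.5; C: μ=7, E[X²]=53.
E[X] = 0.45·8 + 0.27·7.5 + 0.28·7 = 7.585.
E[X²] = 0.45·70.6667 + 0.27·61.5 + 0.28·53 = 63.245.
Var(X) = E[X²] − (E[X])² = 63.245 − 57.5322 = 5.71277.
SD(X) = √5.71277 = 2.39014.

2.3901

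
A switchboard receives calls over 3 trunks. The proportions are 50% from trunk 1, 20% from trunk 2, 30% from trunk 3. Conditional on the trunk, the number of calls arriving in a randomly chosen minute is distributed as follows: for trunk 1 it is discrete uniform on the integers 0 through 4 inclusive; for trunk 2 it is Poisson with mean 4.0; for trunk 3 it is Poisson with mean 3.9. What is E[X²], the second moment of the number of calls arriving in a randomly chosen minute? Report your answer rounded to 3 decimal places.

12.733

For each component E[X²] = Var + (mean)², giving 1: 6; 2: 20; 3: 19.11.
Overall E[X²] = 0.5·6 + 0.2·20 + 0.3·19.11 = 12.733.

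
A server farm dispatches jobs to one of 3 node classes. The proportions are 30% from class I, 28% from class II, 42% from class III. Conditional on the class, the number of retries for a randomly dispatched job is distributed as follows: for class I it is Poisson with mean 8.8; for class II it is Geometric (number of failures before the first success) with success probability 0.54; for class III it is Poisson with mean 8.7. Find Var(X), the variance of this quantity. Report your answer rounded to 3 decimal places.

Per component, I: μ=8.8, E[X²]=86.24; II: μ=0.851852, E[X²]=2.30316; III: μ=8.7, E[X²]=84.39.
E[X] = 0.3·8.8 + 0.28·0.851852 + 0.42·8.7 = 6.53252.
E[X²] = 0.3·86.24 + 0.28·2.30316 + 0.42·84.39 = 61.9607.
Var(X) = E[X²] − (E[X])² = 61.9607 − 42.6738 = 19.2869.

19.287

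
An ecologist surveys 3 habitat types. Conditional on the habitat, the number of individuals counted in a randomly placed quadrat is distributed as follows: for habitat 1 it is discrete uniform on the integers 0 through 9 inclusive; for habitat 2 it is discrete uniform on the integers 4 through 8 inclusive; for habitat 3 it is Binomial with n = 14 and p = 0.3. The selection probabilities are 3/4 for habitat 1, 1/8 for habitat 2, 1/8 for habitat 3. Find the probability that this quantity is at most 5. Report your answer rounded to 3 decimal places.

Conditional on each habitat, P(X ≤ 5): 1: 0.6; 2: 0.4; 3: 0.780516.
By total probability, P(X ≤ 5) = 0.75·0.6 + 0.125·0.4 + 0.125·0.780516 = 0.597564.

0.598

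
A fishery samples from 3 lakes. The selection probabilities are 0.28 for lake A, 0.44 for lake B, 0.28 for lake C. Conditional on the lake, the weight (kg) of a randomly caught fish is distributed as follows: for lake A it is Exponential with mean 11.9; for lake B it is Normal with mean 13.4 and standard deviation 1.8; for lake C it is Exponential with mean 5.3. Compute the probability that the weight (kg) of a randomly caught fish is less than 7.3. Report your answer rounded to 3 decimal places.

0.338

Conditional on each lake, P(X < 7.3): A: 0.458518; B: 0.000350882; C: 0.747756.
By total probability, P(X < 7.3) = 0.28·0.458518 + 0.44·0.000350882 + 0.28·0.747756 = 0.337911.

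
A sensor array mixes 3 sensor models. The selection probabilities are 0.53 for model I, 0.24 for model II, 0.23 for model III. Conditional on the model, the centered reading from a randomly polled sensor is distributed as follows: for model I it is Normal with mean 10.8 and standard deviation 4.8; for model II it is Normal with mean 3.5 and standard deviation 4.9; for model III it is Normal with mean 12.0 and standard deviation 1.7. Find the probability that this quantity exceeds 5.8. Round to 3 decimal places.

0.758

Conditional on each model, P(X > 5.8): I: 0.851217; II: 0.319396; III: 0.999867.
By total probability, P(X > 5.8) = 0.53·0.851217 + 0.24·0.319396 + 0.23·0.999867 = 0.75777.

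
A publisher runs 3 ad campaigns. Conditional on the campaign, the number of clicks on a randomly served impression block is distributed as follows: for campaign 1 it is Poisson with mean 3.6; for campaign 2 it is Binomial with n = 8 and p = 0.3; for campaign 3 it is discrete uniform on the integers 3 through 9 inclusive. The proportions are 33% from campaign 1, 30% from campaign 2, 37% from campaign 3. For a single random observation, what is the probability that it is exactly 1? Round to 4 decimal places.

Conditional on each campaign, P(X = 1): 1: 0.0983654; 2: 0.19765; 3: 0.
By total probability, P(X = 1) = 0.33·0.0983654 + 0.3·0.19765 + 0.37·0 = 0.0917557.

0.0918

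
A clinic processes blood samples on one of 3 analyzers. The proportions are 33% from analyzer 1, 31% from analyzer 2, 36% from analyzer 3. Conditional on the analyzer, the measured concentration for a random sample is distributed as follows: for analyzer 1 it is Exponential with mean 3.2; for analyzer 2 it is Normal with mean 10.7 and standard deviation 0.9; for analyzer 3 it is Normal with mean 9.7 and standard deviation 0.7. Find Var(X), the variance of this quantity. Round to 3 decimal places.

Per component, 1: μ=3.2, E[X²]=20.48; 2: μ=10.7, E[X²]=115.3; 3: μ=9.7, E[X²]=94.58.
E[X] = 0.33·3.2 + 0.31·10.7 + 0.36·9.7 = 7.865.
E[X²] = 0.33·20.48 + 0.31·115.3 + 0.36·94.58 = 76.5502.
Var(X) = E[X²] − (E[X])² = 76.5502 − 61.8582 = 14.692.

14.692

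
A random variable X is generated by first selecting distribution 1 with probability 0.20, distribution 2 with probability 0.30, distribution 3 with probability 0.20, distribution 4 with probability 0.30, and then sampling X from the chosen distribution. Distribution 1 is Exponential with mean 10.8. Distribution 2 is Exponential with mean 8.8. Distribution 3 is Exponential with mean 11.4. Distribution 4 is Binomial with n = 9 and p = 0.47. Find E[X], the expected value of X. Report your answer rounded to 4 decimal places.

Component means — 1: 10.8; 2: 8.8; 3: 11.4; 4: 4.23.
E[X] = 0.2·10.8 + 0.3·8.8 + 0.2·11.4 + 0.3·4.23 = 8.349.

8.3490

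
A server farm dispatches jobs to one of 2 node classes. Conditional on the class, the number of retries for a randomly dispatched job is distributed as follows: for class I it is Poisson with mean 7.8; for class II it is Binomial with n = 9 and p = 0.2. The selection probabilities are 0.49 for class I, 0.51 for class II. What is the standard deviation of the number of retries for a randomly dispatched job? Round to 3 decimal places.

Per component, I: μ=7.8, E[X²]=68.64; II: μ=1.8, E[X²]=4.68.
E[X] = 0.49·7.8 + 0.51·1.8 = 4.74.
E[X²] = 0.49·68.64 + 0.51·4.68 = 36.0204.
Var(X) = E[X²] − (E[X])² = 36.0204 − 22.4676 = 13.5528.
SD(X) = √13.5528 = 3.68141.

3.681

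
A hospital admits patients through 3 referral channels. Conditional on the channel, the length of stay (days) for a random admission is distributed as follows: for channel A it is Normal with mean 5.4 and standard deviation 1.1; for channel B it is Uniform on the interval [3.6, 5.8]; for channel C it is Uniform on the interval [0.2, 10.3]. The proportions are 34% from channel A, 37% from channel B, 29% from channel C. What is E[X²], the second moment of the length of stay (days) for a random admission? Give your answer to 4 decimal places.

For each component E[X²] = Var + (mean)², giving A: 30.37; B: 22.4933; C: 36.0633.
Overall E[X²] = 0.34·30.37 + 0.37·22.4933 + 0.29·36.0633 = 29.1067.

29.1067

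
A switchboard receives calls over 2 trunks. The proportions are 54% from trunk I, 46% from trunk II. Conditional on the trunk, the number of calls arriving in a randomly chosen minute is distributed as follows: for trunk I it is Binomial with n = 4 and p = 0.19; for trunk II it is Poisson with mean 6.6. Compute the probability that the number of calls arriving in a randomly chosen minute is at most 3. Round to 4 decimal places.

0.5877

Conditional on each trunk, P(X ≤ 3): I: 0.998697; II: 0.105151.
By total probability, P(X ≤ 3) = 0.54·0.998697 + 0.46·0.105151 = 0.587666.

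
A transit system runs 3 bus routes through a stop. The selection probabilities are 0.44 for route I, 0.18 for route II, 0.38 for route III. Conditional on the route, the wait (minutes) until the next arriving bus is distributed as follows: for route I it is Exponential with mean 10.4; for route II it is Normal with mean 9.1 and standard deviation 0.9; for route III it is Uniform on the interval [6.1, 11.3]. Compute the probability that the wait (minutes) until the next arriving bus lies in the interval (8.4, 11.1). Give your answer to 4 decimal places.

0.3805

Conditional on each route, P(8.4 < X < 11.1): I: 0.101953; II: 0.768516; III: 0.519231.
By total probability, P(8.4 < X < 11.1) = 0.44·0.101953 + 0.18·0.768516 + 0.38·0.519231 = 0.3805.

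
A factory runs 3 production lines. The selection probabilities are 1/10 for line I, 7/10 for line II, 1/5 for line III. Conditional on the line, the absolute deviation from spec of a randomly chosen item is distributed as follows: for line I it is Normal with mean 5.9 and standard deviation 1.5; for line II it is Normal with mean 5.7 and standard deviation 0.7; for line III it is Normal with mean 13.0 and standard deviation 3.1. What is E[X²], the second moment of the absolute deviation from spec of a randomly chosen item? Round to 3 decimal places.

62.514

For each component E[X²] = Var + (mean)², giving I: 37.06; II: 32.98; III: 178.61.
Overall E[X²] = 0.1·37.06 + 0.7·32.98 + 0.2·178.61 = 62.514.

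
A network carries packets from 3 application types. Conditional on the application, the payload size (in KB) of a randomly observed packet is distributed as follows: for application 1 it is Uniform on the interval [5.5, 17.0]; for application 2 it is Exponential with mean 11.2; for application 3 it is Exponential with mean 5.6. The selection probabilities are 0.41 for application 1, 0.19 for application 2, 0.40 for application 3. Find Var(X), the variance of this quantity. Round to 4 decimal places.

Per component, 1: μ=11.25, E[X²]=137.583; 2: μ=11.2, E[X²]=250.88; 3: μ=5.6, E[X²]=62.72.
E[X] = 0.41·11.25 + 0.19·11.2 + 0.4·5.6 = 8.9805.
E[X²] = 0.41·137.583 + 0.19·250.88 + 0.4·62.72 = 129.164.
Var(X) = E[X²] − (E[X])² = 129.164 − 80.6494 = 48.515.

48.5150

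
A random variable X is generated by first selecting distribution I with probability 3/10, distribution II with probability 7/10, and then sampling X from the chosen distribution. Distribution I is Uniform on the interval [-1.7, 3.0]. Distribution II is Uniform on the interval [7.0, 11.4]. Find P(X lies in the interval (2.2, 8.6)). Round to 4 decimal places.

0.3056

Conditional on each component, P(2.2 < X < 8.6): I: 0.170213; II: 0.363636.
By total probability, P(2.2 < X < 8.6) = 0.3·0.170213 + 0.7·0.363636 = 0.305609.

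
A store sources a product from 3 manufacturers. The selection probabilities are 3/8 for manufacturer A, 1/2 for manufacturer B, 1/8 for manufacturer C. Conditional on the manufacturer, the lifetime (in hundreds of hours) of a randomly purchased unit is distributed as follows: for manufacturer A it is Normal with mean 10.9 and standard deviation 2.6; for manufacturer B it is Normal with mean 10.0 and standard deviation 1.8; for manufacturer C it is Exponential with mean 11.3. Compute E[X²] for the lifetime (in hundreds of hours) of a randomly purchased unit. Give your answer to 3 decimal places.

For each component E[X²] = Var + (mean)², giving A: 125.57; B: 103.24; C: 255.38.
Overall E[X²] = 0.375·125.57 + 0.5·103.24 + 0.125·255.38 = 130.631.

130.631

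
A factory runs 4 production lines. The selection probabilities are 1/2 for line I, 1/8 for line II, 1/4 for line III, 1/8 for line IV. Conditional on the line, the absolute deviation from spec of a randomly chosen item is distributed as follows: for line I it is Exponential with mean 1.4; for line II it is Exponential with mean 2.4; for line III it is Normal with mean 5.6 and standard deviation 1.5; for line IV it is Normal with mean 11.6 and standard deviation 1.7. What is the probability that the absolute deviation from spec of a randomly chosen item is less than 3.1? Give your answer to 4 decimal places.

0.5480

Conditional on each line, P(X < 3.1): I: 0.890768; II: 0.725188; III: 0.0477904; IV: 2.86652e-07.
By total probability, P(X < 3.1) = 0.5·0.890768 + 0.125·0.725188 + 0.25·0.0477904 + 0.125·2.86652e-07 = 0.54798.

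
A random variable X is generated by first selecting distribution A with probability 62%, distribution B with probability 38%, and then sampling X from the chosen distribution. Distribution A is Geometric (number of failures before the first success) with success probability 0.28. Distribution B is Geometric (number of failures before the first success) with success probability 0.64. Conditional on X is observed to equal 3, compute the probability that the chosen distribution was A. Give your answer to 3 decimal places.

0.851

Likelihoods P(X=3 | ·): A: 0.104509; B: 0.0298598.
Posterior ∝ prior × likelihood. Numerator for A: 0.62·0.104509 = 0.0647959.
Normalizing constant: 0.62·0.104509 + 0.38·0.0298598 = 0.0761426.
P(A | observation) = 0.0647959 / 0.0761426 = 0.85098.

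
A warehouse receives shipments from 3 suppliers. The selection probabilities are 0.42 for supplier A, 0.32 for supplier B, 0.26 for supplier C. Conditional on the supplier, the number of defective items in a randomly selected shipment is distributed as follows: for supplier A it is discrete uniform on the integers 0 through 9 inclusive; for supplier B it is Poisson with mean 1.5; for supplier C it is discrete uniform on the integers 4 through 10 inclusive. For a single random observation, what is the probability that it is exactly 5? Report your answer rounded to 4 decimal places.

Conditional on each supplier, P(X = 5): A: 0.1; B: 0.01412; C: 0.142857.
By total probability, P(X = 5) = 0.42·0.1 + 0.32·0.01412 + 0.26·0.142857 = 0.0836612.

0.0837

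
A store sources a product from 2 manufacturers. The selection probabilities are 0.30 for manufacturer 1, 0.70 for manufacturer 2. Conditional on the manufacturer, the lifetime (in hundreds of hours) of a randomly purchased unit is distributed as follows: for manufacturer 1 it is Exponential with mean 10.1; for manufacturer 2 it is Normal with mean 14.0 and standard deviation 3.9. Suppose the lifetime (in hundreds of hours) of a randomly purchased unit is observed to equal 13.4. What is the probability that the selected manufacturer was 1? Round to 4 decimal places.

0.1002

Likelihoods f(13.4 | ·): 1: 0.0262716; 2: 0.101089.
Posterior ∝ prior × likelihood. Numerator for 1: 0.3·0.0262716 = 0.00788147.
Normalizing constant: 0.3·0.0262716 + 0.7·0.101089 = 0.0786441.
P(1 | observation) = 0.00788147 / 0.0786441 = 0.100217.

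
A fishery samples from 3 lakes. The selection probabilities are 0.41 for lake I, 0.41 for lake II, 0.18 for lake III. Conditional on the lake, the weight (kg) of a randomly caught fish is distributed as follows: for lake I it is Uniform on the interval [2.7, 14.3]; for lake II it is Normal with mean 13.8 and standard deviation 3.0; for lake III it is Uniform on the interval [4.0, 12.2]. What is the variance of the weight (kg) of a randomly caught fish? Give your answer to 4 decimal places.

16.4276

Per component, I: μ=8.5, E[X²]=83.4633; II: μ=13.8, E[X²]=199.44; III: μ=8.1, E[X²]=71.2133.
E[X] = 0.41·8.5 + 0.41·13.8 + 0.18·8.1 = 10.601.
E[X²] = 0.41·83.4633 + 0.41·199.44 + 0.18·71.2133 = 128.809.
Var(X) = E[X²] − (E[X])² = 128.809 − 112.381 = 16.4276.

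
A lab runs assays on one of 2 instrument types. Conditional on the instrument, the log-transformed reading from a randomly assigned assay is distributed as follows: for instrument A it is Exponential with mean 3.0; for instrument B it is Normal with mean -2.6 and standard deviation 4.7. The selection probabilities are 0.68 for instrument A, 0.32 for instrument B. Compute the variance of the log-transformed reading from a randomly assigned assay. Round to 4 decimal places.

20.0127

Per component, A: μ=3, E[X²]=18; B: μ=-2.6, E[X²]=28.85.
E[X] = 0.68·3 + 0.32·-2.6 = 1.208.
E[X²] = 0.68·18 + 0.32·28.85 = 21.472.
Var(X) = E[X²] − (E[X])² = 21.472 − 1.45926 = 20.0127.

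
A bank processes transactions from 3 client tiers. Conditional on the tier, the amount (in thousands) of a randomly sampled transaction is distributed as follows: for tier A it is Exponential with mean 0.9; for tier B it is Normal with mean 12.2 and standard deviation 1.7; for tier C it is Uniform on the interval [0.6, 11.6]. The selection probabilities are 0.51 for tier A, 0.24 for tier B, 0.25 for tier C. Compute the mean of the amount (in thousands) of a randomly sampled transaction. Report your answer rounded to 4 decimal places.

Component means — A: 0.9; B: 12.2; C: 6.1.
E[X] = 0.51·0.9 + 0.24·12.2 + 0.25·6.1 = 4.912.

4.9120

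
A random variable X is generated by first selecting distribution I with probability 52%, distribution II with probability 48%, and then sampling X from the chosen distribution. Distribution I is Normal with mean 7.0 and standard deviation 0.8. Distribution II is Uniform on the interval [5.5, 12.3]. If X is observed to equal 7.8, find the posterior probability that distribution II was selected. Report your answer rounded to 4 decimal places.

0.3098

Likelihoods f(7.8 | ·): I: 0.302463; II: 0.147059.
Posterior ∝ prior × likelihood. Numerator for II: 0.48·0.147059 = 0.0705882.
Normalizing constant: 0.52·0.302463 + 0.48·0.147059 = 0.227869.
P(II | observation) = 0.0705882 / 0.227869 = 0.309775.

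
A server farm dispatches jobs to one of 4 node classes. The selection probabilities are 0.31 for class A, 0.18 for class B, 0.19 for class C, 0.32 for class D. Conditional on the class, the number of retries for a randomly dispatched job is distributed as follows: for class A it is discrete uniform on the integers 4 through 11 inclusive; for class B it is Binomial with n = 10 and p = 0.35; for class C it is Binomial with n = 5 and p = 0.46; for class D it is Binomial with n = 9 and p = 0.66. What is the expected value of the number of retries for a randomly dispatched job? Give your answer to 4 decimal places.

5.2928

Component means — A: 7.5; B: 3.5; C: 2.3; D: 5.94.
E[X] = 0.31·7.5 + 0.18·3.5 + 0.19·2.3 + 0.32·5.94 = 5.2928.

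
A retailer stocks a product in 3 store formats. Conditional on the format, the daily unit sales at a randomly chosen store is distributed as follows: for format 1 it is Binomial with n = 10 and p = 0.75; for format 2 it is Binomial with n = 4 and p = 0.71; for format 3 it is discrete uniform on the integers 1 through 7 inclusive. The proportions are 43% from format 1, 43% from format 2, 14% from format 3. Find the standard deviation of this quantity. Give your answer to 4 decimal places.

Per component, 1: μ=7.5, E[X²]=58.125; 2: μ=2.84, E[X²]=8.8892; 3: μ=4, E[X²]=20.
E[X] = 0.43·7.5 + 0.43·2.84 + 0.14·4 = 5.0062.
E[X²] = 0.43·58.125 + 0.43·8.8892 + 0.14·20 = 31.6161.
Var(X) = E[X²] − (E[X])² = 31.6161 − 25.062 = 6.55407.
SD(X) = √6.55407 = 2.56009.

2.5601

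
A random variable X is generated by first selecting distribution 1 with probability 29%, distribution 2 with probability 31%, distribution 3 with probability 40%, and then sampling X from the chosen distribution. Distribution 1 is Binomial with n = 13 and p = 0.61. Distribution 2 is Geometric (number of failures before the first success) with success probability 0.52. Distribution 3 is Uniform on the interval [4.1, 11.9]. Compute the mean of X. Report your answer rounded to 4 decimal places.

5.7859

Component means — 1: 7.93; 2: 0.923077; 3: 8.
E[X] = 0.29·7.93 + 0.31·0.923077 + 0.4·8 = 5.78585.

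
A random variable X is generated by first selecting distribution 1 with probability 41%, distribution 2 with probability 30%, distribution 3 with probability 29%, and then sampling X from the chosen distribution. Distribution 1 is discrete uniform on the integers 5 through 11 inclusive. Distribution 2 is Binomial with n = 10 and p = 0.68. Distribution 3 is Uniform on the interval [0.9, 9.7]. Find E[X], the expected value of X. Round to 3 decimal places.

Component means — 1: 8; 2: 6.8; 3: 5.3.
E[X] = 0.41·8 + 0.3·6.8 + 0.29·5.3 = 6.857.

6.857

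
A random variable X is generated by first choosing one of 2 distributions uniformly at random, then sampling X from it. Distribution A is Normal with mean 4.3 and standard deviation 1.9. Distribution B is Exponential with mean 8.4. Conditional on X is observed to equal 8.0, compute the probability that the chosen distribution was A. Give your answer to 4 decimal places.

Likelihoods f(8.0 | ·): A: 0.0315269; B: 0.0459311.
Posterior ∝ prior × likelihood. Numerator for A: 0.5·0.0315269 = 0.0157634.
Normalizing constant: 0.5·0.0315269 + 0.5·0.0459311 = 0.038729.
P(A | observation) = 0.0157634 / 0.038729 = 0.407019.

0.4070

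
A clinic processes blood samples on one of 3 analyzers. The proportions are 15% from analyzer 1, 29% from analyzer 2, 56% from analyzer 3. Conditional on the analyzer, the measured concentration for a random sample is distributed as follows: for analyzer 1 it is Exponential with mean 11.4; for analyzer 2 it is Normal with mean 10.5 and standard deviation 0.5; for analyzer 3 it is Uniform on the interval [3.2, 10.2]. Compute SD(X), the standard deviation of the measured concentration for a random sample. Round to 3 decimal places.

Per component, 1: μ=11.4, E[X²]=259.92; 2: μ=10.5, E[X²]=110.5; 3: μ=6.7, E[X²]=48.9733.
E[X] = 0.15·11.4 + 0.29·10.5 + 0.56·6.7 = 8.507.
E[X²] = 0.15·259.92 + 0.29·110.5 + 0.56·48.9733 = 98.4581.
Var(X) = E[X²] − (E[X])² = 98.4581 − 72.369 = 26.089.
SD(X) = √26.089 = 5.10774.

5.108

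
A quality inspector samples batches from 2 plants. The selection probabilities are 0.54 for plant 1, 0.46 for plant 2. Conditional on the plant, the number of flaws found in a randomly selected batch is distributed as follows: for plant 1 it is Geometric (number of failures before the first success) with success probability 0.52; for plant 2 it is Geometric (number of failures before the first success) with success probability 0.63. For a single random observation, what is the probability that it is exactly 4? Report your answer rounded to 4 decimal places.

Conditional on each plant, P(X = 4): 1: 0.0276038; 2: 0.0118072.
By total probability, P(X = 4) = 0.54·0.0276038 + 0.46·0.0118072 = 0.0203374.

0.0203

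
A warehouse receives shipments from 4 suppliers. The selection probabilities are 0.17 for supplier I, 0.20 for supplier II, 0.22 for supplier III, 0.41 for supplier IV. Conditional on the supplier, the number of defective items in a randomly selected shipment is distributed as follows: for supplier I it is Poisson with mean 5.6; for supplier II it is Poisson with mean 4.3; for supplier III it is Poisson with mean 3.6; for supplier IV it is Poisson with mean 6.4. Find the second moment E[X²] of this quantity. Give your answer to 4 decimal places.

33.9020

For each component E[X²] = Var + (mean)², giving I: 36.96; II: 22.79; III: 16.56; IV: 47.36.
Overall E[X²] = 0.17·36.96 + 0.2·22.79 + 0.22·16.56 + 0.41·47.36 = 33.902.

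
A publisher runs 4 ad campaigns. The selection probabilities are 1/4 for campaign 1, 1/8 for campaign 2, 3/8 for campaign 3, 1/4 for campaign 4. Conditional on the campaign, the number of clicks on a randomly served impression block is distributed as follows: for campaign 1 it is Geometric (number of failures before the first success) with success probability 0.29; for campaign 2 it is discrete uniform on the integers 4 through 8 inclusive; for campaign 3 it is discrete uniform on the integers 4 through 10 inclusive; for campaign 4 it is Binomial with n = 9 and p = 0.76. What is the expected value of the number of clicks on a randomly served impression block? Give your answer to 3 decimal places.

Component means — 1: 2.44828; 2: 6; 3: 7; 4: 6.84.
E[X] = 0.25·2.44828 + 0.125·6 + 0.375·7 + 0.25·6.84 = 5.69707.

5.697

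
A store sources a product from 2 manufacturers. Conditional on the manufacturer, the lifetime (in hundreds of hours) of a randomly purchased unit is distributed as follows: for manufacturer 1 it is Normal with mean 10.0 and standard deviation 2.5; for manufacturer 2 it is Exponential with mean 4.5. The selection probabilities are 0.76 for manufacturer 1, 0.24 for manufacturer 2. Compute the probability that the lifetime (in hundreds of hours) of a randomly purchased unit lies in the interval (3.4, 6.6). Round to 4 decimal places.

Conditional on each manufacturer, P(3.4 < X < 6.6): 1: 0.0827697; 2: 0.239056.
By total probability, P(3.4 < X < 6.6) = 0.76·0.0827697 + 0.24·0.239056 = 0.120278.

0.1203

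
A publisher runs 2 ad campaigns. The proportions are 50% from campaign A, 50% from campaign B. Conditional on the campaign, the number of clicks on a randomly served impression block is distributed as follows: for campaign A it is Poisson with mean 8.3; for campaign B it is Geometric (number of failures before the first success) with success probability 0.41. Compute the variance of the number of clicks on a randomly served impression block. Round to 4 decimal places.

Per component, A: μ=8.3, E[X²]=77.19; B: μ=1.43902, E[X²]=5.58061.
E[X] = 0.5·8.3 + 0.5·1.43902 = 4.86951.
E[X²] = 0.5·77.19 + 0.5·5.58061 = 41.3853.
Var(X) = E[X²] − (E[X])² = 41.3853 − 23.7121 = 17.6732.

17.6732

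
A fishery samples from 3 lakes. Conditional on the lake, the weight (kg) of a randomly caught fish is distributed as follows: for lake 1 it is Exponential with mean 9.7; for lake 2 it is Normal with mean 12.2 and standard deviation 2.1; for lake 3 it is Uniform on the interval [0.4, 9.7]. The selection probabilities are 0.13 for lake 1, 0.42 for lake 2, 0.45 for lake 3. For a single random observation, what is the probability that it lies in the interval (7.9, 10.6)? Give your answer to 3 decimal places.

Conditional on each lake, P(7.9 < X < 10.6): 1: 0.107608; 2: 0.20276; 3: 0.193548.
By total probability, P(7.9 < X < 10.6) = 0.13·0.107608 + 0.42·0.20276 + 0.45·0.193548 = 0.186245.

0.186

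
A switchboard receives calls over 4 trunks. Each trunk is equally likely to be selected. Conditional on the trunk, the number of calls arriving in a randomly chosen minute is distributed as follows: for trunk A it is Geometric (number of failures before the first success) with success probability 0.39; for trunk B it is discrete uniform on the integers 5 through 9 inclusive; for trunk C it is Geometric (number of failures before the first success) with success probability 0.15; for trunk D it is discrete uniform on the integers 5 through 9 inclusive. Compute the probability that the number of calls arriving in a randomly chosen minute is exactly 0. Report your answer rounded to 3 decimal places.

Conditional on each trunk, P(X = 0): A: 0.39; B: 0; C: 0.15; D: 0.
By total probability, P(X = 0) = 0.25·0.39 + 0.25·0 + 0.25·0.15 + 0.25·0 = 0.135.

0.135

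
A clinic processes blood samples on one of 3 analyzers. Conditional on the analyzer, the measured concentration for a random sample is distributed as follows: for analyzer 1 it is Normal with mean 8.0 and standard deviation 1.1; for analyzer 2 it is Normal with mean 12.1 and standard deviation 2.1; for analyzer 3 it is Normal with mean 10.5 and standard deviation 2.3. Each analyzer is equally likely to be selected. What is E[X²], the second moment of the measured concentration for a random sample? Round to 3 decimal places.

110.523

For each component E[X²] = Var + (mean)², giving 1: 65.21; 2: 150.82; 3: 115.54.
Overall E[X²] = 0.333333·65.21 + 0.333333·150.82 + 0.333333·115.54 = 110.523.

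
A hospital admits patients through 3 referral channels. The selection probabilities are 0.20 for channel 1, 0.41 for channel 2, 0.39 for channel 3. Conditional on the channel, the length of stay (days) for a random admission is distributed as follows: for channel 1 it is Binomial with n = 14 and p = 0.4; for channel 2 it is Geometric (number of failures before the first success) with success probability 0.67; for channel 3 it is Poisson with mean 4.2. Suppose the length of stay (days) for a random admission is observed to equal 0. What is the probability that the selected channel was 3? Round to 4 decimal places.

0.0208

Likelihoods P(X=0 | ·): 1: 0.000783642; 2: 0.67; 3: 0.0149956.
Posterior ∝ prior × likelihood. Numerator for 3: 0.39·0.0149956 = 0.00584827.
Normalizing constant: 0.2·0.000783642 + 0.41·0.67 + 0.39·0.0149956 = 0.280705.
P(3 | observation) = 0.00584827 / 0.280705 = 0.0208342.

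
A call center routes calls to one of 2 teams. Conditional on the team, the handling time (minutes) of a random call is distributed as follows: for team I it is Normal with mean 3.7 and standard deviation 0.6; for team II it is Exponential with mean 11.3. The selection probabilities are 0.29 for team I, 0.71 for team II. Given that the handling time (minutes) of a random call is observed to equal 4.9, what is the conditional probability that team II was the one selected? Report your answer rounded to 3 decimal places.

Likelihoods f(4.9 | ·): I: 0.0899849; II: 0.0573587.
Posterior ∝ prior × likelihood. Numerator for II: 0.71·0.0573587 = 0.0407247.
Normalizing constant: 0.29·0.0899849 + 0.71·0.0573587 = 0.0668203.
P(II | observation) = 0.0407247 / 0.0668203 = 0.609465.

0.609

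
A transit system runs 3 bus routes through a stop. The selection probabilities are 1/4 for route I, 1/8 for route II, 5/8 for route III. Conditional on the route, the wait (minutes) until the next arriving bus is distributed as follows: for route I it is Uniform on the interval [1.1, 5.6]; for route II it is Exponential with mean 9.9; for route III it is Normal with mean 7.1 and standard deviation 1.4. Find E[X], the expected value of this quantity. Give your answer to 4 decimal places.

6.5125

Component means — I: 3.35; II: 9.9; III: 7.1.
E[X] = 0.25·3.35 + 0.125·9.9 + 0.625·7.1 = 6.5125.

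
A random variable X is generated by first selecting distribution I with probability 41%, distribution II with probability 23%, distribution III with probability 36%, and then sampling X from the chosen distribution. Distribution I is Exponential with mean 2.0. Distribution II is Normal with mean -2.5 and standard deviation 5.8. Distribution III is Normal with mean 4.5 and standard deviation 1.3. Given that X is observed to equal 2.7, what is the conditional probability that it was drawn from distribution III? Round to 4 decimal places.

0.3993

Likelihoods f(2.7 | ·): I: 0.12962; II: 0.0460191; III: 0.117669.
Posterior ∝ prior × likelihood. Numerator for III: 0.36·0.117669 = 0.0423607.
Normalizing constant: 0.41·0.12962 + 0.23·0.0460191 + 0.36·0.117669 = 0.106089.
P(III | observation) = 0.0423607 / 0.106089 = 0.399293.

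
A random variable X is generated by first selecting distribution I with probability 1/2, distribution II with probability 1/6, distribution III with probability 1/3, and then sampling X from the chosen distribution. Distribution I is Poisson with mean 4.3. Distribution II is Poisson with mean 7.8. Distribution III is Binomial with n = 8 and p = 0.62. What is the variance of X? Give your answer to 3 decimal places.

5.620

Per component, I: μ=4.3, E[X²]=22.79; II: μ=7.8, E[X²]=68.64; III: μ=4.96, E[X²]=26.4864.
E[X] = 0.5·4.3 + 0.166667·7.8 + 0.333333·4.96 = 5.10333.
E[X²] = 0.5·22.79 + 0.166667·68.64 + 0.333333·26.4864 = 31.6638.
Var(X) = E[X²] − (E[X])² = 31.6638 − 26.044 = 5.61979.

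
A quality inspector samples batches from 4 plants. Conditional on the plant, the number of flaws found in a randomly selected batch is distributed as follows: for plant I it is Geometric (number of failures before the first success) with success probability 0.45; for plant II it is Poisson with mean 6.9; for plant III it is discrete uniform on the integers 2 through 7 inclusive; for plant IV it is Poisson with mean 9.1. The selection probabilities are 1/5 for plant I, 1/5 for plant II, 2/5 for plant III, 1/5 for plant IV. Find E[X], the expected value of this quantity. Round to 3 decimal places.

5.244

Component means — I: 1.22222; II: 6.9; III: 4.5; IV: 9.1.
E[X] = 0.2·1.22222 + 0.2·6.9 + 0.4·4.5 + 0.2·9.1 = 5.24444.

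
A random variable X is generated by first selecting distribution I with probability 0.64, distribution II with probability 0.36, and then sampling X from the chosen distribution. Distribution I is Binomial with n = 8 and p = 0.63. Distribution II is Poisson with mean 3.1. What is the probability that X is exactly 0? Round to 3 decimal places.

0.016

Conditional on each component, P(X = 0): I: 0.000351248; II: 0.0450492.
By total probability, P(X = 0) = 0.64·0.000351248 + 0.36·0.0450492 = 0.0164425.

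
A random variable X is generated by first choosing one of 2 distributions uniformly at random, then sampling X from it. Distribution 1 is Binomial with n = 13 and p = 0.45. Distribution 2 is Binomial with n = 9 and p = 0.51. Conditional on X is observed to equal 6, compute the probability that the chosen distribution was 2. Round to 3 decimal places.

Likelihoods P(X=6 | ·): 1: 0.216936; 2: 0.173896.
Posterior ∝ prior × likelihood. Numerator for 2: 0.5·0.173896 = 0.0869478.
Normalizing constant: 0.5·0.216936 + 0.5·0.173896 = 0.195416.
P(2 | observation) = 0.0869478 / 0.195416 = 0.444938.

0.445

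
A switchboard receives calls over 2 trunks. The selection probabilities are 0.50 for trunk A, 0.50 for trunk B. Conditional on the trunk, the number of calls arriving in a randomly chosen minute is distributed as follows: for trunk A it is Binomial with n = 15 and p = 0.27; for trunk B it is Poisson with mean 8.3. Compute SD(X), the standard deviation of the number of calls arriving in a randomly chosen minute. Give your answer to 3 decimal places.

Per component, A: μ=4.05, E[X²]=19.359; B: μ=8.3, E[X²]=77.19.
E[X] = 0.5·4.05 + 0.5·8.3 = 6.175.
E[X²] = 0.5·19.359 + 0.5·77.19 = 48.2745.
Var(X) = E[X²] − (E[X])² = 48.2745 − 38.1306 = 10.1439.
SD(X) = √10.1439 = 3.18495.

3.185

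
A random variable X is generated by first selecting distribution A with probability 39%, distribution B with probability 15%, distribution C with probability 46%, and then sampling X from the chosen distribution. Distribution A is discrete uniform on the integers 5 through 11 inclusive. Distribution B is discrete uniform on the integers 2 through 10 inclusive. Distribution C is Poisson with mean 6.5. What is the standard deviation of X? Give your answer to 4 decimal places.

2.4910

Per component, A: μ=8, E[X²]=68; B: μ=6, E[X²]=42.6667; C: μ=6.5, E[X²]=48.75.
E[X] = 0.39·8 + 0.15·6 + 0.46·6.5 = 7.01.
E[X²] = 0.39·68 + 0.15·42.6667 + 0.46·48.75 = 55.345.
Var(X) = E[X²] − (E[X])² = 55.345 − 49.1401 = 6.2049.
SD(X) = √6.2049 = 2.49096.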